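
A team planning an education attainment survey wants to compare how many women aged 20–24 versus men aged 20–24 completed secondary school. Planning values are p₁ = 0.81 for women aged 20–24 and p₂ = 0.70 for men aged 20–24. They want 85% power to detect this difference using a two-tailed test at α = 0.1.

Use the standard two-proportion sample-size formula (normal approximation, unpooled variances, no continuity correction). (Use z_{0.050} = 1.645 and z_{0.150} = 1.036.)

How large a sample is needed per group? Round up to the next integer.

n = 217 per group

n = (z_{α/2} + z_β)² · [p₁(1−p₁) + p₂(1−p₂)] / (p₁ − p₂)²
  = (1.645 + 1.036)² · (0.81·0.19 + 0.70·0.30) / (0.11)²
  = (2.681)² · (0.1539 + 0.2100) / 0.0121
  = 7.1878 · 0.3639 / 0.0121
  = 216.17
Round up → n = 217 per group.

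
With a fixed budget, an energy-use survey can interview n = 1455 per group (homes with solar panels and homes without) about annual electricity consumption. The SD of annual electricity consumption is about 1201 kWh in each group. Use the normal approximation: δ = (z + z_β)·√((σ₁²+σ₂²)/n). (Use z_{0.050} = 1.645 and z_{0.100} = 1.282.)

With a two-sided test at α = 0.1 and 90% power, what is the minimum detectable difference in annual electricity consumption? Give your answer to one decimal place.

δ = (z_{α/2} + z_β) · √((σ₁²+σ₂²)/n)
  = (1.645 + 1.282) · √(2884802/1455)
  = 2.927 · √1982.7
  = 2.927 · 44.5273
  = 130.3315

Minimum detectable difference ≈ 130.3 kWh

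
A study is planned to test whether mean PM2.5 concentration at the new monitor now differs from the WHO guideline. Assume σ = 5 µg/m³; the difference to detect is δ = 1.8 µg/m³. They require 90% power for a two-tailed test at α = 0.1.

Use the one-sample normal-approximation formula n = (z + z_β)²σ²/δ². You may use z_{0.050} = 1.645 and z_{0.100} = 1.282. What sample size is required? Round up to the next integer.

n = (z_{α/2} + z_β)² · σ² / δ²
  = (1.645 + 1.282)² · 5² / 1.8²
  = 8.5673 · 25 / 3.24
  = 66.11
Round up → n = 67.

n = 67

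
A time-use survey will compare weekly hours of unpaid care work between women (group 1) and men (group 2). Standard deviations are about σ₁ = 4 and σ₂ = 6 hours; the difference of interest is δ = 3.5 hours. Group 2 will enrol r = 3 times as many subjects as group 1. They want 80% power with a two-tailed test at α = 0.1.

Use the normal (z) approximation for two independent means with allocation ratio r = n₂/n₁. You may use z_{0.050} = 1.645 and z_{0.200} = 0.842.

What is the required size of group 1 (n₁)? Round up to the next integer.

n₁ = (z_{α/2} + z_β)² · (σ₁² + σ₂²/r) / δ²
   = (1.645 + 0.842)² · (4² + 6²/3) / 3.5²
   = 6.1852 · (16 + 12) / 12.25
   = 6.1852 · 28 / 12.25
   = 14.14
Round up → n₁ = 15; n₂ = r·n₁ = 3 × 15 = 45.

n₁ = 15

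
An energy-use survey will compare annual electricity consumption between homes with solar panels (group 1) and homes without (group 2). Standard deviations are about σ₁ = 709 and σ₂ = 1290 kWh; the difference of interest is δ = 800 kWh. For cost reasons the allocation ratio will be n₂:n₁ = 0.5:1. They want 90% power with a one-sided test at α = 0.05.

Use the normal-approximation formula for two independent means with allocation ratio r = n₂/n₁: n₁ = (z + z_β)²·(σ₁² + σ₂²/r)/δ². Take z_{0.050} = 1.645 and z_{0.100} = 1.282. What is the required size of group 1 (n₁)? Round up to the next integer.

n₁ = (z_α + z_β)² · (σ₁² + σ₂²/r) / δ²
   = (1.645 + 1.282)² · (709² + 1290²/0.5) / 800²
   = 8.5673 · (502681 + 3328200) / 640000
   = 8.5673 · 3830881 / 640000
   = 51.28
Round up → n₁ = 52; n₂ = r·n₁ = 0.5 × 52 = 26.

n₁ = 52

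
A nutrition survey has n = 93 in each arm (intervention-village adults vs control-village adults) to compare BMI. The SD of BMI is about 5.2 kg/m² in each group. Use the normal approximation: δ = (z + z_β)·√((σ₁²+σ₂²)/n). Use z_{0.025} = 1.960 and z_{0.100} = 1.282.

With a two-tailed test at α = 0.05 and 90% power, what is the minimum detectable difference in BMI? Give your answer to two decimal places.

δ = (z_{α/2} + z_β) · √((σ₁²+σ₂²)/n)
  = (1.960 + 1.282) · √(54.08/93)
  = 3.242 · √0.58151
  = 3.242 · 0.7626
  = 2.4722

Minimum detectable difference ≈ 2.47 kg/m²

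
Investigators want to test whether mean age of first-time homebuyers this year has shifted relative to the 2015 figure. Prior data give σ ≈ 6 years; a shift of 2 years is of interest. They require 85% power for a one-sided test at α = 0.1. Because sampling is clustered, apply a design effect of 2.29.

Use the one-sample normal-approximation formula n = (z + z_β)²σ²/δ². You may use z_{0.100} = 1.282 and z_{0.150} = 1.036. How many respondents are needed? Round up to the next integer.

n = (z_α + z_β)² · σ² / δ²
  = (1.282 + 1.036)² · 6² / 2²
  = 5.3731 · 36 / 4
  = 48.36
Design effect: 2.29 × 48.36 = 110.74.
Round up → n = 111.

n = 111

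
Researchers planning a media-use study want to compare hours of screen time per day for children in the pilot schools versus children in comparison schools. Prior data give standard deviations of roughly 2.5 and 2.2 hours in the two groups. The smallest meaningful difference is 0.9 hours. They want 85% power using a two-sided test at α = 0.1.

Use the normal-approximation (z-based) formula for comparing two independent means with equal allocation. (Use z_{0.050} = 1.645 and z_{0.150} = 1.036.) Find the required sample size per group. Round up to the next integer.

n = 99 per group

n = (z_{α/2} + z_β)² · (σ₁² + σ₂²) / δ²
  = (1.645 + 1.036)² · (2.5² + 2.2² = 11.09) / 0.9²
  = 7.1878 · 11.09 / 0.81
  = 98.41
Round up → n = 99 per group.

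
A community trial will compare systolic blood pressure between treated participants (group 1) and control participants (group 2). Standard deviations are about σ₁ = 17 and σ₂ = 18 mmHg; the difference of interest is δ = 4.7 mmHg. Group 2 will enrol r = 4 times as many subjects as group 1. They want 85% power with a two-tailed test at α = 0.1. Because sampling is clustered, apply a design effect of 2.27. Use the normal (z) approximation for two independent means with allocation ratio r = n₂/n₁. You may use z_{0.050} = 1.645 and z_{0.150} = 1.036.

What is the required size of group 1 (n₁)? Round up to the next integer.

n₁ = 274

n₁ = (z_{α/2} + z_β)² · (σ₁² + σ₂²/r) / δ²
   = (1.645 + 1.036)² · (17² + 18²/4) / 4.7²
   = 7.1878 · (289 + 81) / 22.09
   = 7.1878 · 370 / 22.09
   = 120.39
Design effect: 2.27 × 120.39 = 273.29.
Round up → n₁ = 274; n₂ = r·n₁ = 4 × 274 = 1096.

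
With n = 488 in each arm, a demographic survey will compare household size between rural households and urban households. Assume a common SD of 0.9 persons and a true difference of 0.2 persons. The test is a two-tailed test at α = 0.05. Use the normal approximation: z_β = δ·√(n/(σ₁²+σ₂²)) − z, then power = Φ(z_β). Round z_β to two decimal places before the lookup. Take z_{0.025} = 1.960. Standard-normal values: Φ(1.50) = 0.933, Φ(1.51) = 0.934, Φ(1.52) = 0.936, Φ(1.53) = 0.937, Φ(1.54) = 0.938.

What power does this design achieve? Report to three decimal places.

Power ≈ 0.934

z_β = δ·√(n/(σ₁²+σ₂²)) − z_{α/2}
    = 0.2 · √(488/1.62) − 1.960
    = 0.2 · 17.35611 − 1.960
    = 3.4712 − 1.960 = 1.5112 → 1.51
Power = Φ(1.51) = 0.934.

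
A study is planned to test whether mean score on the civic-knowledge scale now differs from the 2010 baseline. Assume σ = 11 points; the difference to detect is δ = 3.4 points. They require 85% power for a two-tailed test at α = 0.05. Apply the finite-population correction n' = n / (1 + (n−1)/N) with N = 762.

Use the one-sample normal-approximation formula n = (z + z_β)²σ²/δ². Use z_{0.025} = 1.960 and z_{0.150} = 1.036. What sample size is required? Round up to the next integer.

n = 84

n = (z_{α/2} + z_β)² · σ² / δ²
  = (1.960 + 1.036)² · 11² / 3.4²
  = 8.9760 · 121 / 11.56
  = 93.95
Finite-population correction (N = 762): 93.95 / (1 + (93.95 − 1)/762) = 83.74.
Round up → n = 84.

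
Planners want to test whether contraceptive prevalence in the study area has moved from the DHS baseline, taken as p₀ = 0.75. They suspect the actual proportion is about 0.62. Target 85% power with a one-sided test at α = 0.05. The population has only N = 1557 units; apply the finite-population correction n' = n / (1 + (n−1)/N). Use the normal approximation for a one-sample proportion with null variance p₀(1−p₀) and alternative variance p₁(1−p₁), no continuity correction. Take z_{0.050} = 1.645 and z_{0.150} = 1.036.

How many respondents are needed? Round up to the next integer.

n = [z_α·√(p₀q₀) + z_β·√(p₁q₁)]² / (p₁ − p₀)²
  = [1.645·√(0.75·0.25) + 1.036·√(0.62·0.38)]² / (-0.13)²
  = [1.645·0.4330 + 1.036·0.4854]² / 0.0169
  = [1.2152]² / 0.0169
  = 87.37
Finite-population correction (N = 1557): 87.37 / (1 + (87.37 − 1)/1557) = 82.78.
Round up → n = 83.

n = 83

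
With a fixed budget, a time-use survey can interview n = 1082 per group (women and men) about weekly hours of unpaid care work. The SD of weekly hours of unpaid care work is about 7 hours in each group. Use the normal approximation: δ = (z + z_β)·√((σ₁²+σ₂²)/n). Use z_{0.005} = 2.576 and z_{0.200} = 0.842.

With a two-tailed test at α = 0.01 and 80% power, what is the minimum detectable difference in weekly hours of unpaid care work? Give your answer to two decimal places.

Minimum detectable difference ≈ 1.03 hours

δ = (z_{α/2} + z_β) · √((σ₁²+σ₂²)/n)
  = (2.576 + 0.842) · √(98/1082)
  = 3.418 · √0.09057
  = 3.418 · 0.3010
  = 1.0287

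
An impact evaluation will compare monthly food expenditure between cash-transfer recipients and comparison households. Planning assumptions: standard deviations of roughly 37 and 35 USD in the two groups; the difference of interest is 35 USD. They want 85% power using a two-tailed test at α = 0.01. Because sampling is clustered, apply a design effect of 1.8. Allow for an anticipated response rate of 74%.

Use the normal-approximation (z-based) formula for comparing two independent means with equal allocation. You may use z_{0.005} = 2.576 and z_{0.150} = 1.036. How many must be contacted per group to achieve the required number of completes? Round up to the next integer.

n = 68 per group

n = (z_{α/2} + z_β)² · (σ₁² + σ₂²) / δ²
  = (2.576 + 1.036)² · (37² + 35² = 2594) / 35²
  = 13.0465 · 2594 / 1225
  = 27.63
Design effect: 1.8 × 27.63 = 49.73.
Adjust for 74% response: 49.73 / 0.74 = 67.20.
Round up → n = 68 per group.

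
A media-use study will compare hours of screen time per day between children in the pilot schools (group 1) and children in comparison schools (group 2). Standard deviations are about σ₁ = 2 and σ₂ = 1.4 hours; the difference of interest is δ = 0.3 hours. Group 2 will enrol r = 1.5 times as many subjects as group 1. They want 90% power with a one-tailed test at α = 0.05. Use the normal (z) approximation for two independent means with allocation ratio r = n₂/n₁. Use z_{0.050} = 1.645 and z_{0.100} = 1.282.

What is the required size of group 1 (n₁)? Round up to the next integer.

n₁ = (z_α + z_β)² · (σ₁² + σ₂²/r) / δ²
   = (1.645 + 1.282)² · (2² + 1.4²/1.5) / 0.3²
   = 8.5673 · (4 + 1.3067) / 0.09
   = 8.5673 · 5.3067 / 0.09
   = 505.16
Round up → n₁ = 506; n₂ = r·n₁ = 1.5 × 506 = 759.

n₁ = 506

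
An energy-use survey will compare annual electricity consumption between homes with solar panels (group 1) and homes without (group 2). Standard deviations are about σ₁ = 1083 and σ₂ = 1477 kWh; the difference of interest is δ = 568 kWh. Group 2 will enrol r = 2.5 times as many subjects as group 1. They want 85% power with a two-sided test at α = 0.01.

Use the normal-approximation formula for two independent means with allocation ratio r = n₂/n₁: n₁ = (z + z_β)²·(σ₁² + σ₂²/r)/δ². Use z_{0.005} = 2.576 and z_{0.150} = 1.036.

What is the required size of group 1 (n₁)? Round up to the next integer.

n₁ = (z_{α/2} + z_β)² · (σ₁² + σ₂²/r) / δ²
   = (2.576 + 1.036)² · (1083² + 1477²/2.5) / 568²
   = 13.0465 · (1172889 + 872611.6) / 322624
   = 13.0465 · 2045500.6 / 322624
   = 82.72
Round up → n₁ = 83; n₂ = r·n₁ = 2.5 × 83 = 208.

n₁ = 83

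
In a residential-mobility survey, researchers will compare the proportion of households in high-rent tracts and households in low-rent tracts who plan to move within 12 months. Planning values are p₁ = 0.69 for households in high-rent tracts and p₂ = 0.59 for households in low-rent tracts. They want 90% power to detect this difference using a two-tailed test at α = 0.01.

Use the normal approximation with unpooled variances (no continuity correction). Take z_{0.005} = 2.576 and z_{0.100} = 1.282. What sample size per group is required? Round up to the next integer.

n = (z_{α/2} + z_β)² · [p₁(1−p₁) + p₂(1−p₂)] / (p₁ − p₂)²
  = (2.576 + 1.282)² · (0.69·0.31 + 0.59·0.41) / (0.10)²
  = (3.858)² · (0.2139 + 0.2419) / 0.0100
  = 14.8842 · 0.4558 / 0.0100
  = 678.42
Round up → n = 679 per group.

n = 679 per group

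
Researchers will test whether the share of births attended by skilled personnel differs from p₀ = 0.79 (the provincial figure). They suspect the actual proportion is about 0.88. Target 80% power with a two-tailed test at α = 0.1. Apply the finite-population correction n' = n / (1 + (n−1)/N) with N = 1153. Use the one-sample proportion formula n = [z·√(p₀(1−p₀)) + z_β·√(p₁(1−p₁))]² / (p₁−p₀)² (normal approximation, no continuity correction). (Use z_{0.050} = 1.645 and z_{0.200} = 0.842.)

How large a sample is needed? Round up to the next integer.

n = [z_{α/2}·√(p₀q₀) + z_β·√(p₁q₁)]² / (p₁ − p₀)²
  = [1.645·√(0.79·0.21) + 0.842·√(0.88·0.12)]² / (0.09)²
  = [1.645·0.4073 + 0.842·0.3250]² / 0.0081
  = [0.9436]² / 0.0081
  = 109.93
Finite-population correction (N = 1153): 109.93 / (1 + (109.93 − 1)/1153) = 100.44.
Round up → n = 101.

n = 101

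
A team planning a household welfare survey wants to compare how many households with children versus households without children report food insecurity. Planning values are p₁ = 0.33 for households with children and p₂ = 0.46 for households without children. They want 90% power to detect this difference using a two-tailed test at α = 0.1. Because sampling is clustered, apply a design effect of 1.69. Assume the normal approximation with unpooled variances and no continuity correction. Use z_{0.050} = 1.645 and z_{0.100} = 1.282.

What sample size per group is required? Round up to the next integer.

n = (z_{α/2} + z_β)² · [p₁(1−p₁) + p₂(1−p₂)] / (p₁ − p₂)²
  = (1.645 + 1.282)² · (0.33·0.67 + 0.46·0.54) / (-0.13)²
  = (2.927)² · (0.2211 + 0.2484) / 0.0169
  = 8.5673 · 0.4695 / 0.0169
  = 238.01
Design effect: 1.69 × 238.01 = 402.24.
Round up → n = 403 per group.

n = 403 per group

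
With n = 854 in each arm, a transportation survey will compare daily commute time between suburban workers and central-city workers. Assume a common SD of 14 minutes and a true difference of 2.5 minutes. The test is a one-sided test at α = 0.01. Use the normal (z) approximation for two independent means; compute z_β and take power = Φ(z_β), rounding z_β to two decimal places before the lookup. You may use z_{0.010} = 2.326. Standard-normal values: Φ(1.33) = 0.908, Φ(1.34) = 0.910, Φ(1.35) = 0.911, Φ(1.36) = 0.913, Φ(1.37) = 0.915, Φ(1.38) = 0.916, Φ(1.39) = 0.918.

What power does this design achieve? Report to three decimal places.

Power ≈ 0.913

z_β = δ·√(n/(σ₁²+σ₂²)) − z_α
    = 2.5 · √(854/392) − 2.326
    = 2.5 · 1.47600 − 2.326
    = 3.6900 − 2.326 = 1.3640 → 1.36
Power = Φ(1.36) = 0.913.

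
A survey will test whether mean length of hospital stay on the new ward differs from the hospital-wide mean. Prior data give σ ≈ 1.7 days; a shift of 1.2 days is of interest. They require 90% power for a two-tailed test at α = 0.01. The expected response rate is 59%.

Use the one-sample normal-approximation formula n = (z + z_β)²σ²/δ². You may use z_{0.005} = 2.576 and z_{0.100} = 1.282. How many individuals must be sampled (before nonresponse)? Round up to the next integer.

n = 51

n = (z_{α/2} + z_β)² · σ² / δ²
  = (2.576 + 1.282)² · 1.7² / 1.2²
  = 14.8842 · 2.89 / 1.44
  = 29.87
Adjust for 59% response: 29.87 / 0.59 = 50.63.
Round up → n = 51.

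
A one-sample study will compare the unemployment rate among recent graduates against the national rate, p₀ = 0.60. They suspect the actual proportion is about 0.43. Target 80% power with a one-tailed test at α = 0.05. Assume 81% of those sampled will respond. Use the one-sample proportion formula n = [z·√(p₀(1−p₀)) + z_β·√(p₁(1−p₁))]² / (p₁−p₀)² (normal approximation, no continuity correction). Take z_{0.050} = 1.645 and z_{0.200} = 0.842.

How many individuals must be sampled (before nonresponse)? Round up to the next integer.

n = [z_α·√(p₀q₀) + z_β·√(p₁q₁)]² / (p₁ − p₀)²
  = [1.645·√(0.60·0.40) + 0.842·√(0.43·0.57)]² / (-0.17)²
  = [1.645·0.4899 + 0.842·0.4951]² / 0.0289
  = [1.2227]² / 0.0289
  = 51.73
Adjust for 81% response: 51.73 / 0.81 = 63.87.
Round up → n = 64.

n = 64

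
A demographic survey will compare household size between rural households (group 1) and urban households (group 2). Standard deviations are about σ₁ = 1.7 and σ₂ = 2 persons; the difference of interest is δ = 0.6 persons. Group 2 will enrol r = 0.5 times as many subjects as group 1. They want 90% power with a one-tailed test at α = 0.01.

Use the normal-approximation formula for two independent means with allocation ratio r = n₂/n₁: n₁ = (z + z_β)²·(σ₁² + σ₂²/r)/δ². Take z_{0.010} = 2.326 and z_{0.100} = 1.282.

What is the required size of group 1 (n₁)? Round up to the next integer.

n₁ = 394

n₁ = (z_α + z_β)² · (σ₁² + σ₂²/r) / δ²
   = (2.326 + 1.282)² · (1.7² + 2²/0.5) / 0.6²
   = 13.0177 · (2.89 + 8) / 0.36
   = 13.0177 · 10.89 / 0.36
   = 393.78
Round up → n₁ = 394; n₂ = r·n₁ = 0.5 × 394 = 197.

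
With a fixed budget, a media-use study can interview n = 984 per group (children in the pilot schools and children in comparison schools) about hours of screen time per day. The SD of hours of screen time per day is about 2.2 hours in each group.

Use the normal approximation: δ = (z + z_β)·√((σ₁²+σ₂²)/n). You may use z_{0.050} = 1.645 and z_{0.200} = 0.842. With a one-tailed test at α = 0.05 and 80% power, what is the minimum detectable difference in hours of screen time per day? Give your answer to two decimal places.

δ = (z_α + z_β) · √((σ₁²+σ₂²)/n)
  = (1.645 + 0.842) · √(9.68/984)
  = 2.487 · √0.00984
  = 2.487 · 0.0992
  = 0.2467

Minimum detectable difference ≈ 0.25 hours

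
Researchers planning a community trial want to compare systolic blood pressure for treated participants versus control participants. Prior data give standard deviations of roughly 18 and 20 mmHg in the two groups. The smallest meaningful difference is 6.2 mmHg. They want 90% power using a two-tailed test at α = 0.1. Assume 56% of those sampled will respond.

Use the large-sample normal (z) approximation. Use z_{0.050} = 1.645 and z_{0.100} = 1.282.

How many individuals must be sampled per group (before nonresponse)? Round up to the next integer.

n = 289 per group

n = (z_{α/2} + z_β)² · (σ₁² + σ₂²) / δ²
  = (1.645 + 1.282)² · (18² + 20² = 724) / 6.2²
  = 8.5673 · 724 / 38.44
  = 161.36
Adjust for 56% response: 161.36 / 0.56 = 288.15.
Round up → n = 289 per group.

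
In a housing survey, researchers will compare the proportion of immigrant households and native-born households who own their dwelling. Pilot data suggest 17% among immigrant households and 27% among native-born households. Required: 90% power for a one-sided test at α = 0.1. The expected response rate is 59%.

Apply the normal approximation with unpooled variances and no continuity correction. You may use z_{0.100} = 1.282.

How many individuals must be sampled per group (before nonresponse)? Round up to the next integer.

n = 377 per group

n = (z_α + z_β)² · [p₁(1−p₁) + p₂(1−p₂)] / (p₁ − p₂)²
  = (1.282 + 1.282)² · (0.17·0.83 + 0.27·0.73) / (-0.10)²
  = (2.564)² · (0.1411 + 0.1971) / 0.0100
  = 6.5741 · 0.3382 / 0.0100
  = 222.34
Adjust for 59% response: 222.34 / 0.59 = 376.84.
Round up → n = 377 per group.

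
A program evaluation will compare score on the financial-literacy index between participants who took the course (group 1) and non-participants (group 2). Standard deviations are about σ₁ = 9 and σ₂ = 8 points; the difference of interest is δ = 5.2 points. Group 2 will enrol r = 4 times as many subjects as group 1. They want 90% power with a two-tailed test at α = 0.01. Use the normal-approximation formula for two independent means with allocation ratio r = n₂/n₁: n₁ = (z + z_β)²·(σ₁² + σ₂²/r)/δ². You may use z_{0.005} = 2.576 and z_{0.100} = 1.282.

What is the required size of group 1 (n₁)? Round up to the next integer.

n₁ = (z_{α/2} + z_β)² · (σ₁² + σ₂²/r) / δ²
   = (2.576 + 1.282)² · (9² + 8²/4) / 5.2²
   = 14.8842 · (81 + 16) / 27.04
   = 14.8842 · 97 / 27.04
   = 53.39
Round up → n₁ = 54; n₂ = r·n₁ = 4 × 54 = 216.

n₁ = 54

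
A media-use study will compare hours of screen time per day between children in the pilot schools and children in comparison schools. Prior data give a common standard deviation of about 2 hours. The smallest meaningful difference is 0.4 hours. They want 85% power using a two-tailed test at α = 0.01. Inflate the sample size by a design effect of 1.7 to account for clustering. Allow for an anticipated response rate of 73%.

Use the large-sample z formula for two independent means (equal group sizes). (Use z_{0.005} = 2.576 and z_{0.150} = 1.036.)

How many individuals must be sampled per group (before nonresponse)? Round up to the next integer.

n = 1520 per group

n = (z_{α/2} + z_β)² · (σ₁² + σ₂²) / δ²
  = (2.576 + 1.036)² · (2·2² = 8) / 0.4²
  = 13.0465 · 8 / 0.16
  = 652.33
Design effect: 1.7 × 652.33 = 1108.96.
Adjust for 73% response: 1108.96 / 0.73 = 1519.12.
Round up → n = 1520 per group.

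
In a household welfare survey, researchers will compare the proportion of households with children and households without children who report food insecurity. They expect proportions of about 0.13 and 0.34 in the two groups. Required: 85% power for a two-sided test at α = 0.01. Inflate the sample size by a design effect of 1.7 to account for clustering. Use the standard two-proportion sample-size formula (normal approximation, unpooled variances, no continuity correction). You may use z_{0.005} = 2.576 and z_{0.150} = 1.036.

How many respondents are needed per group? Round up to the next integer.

n = (z_{α/2} + z_β)² · [p₁(1−p₁) + p₂(1−p₂)] / (p₁ − p₂)²
  = (2.576 + 1.036)² · (0.13·0.87 + 0.34·0.66) / (-0.21)²
  = (3.612)² · (0.1131 + 0.2244) / 0.0441
  = 13.0465 · 0.3375 / 0.0441
  = 99.85
Design effect: 1.7 × 99.85 = 169.74.
Round up → n = 170 per group.

n = 170 per group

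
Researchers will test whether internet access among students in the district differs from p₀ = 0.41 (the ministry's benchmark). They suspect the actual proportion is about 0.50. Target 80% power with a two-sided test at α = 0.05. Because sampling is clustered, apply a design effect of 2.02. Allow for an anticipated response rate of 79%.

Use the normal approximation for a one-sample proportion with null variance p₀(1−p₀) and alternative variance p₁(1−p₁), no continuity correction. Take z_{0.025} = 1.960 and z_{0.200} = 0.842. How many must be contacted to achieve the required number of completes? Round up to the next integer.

n = [z_{α/2}·√(p₀q₀) + z_β·√(p₁q₁)]² / (p₁ − p₀)²
  = [1.960·√(0.41·0.59) + 0.842·√(0.50·0.50)]² / (0.09)²
  = [1.960·0.4918 + 0.842·0.5000]² / 0.0081
  = [1.3850]² / 0.0081
  = 236.82
Design effect: 2.02 × 236.82 = 478.37.
Adjust for 79% response: 478.37 / 0.79 = 605.53.
Round up → n = 606.

n = 606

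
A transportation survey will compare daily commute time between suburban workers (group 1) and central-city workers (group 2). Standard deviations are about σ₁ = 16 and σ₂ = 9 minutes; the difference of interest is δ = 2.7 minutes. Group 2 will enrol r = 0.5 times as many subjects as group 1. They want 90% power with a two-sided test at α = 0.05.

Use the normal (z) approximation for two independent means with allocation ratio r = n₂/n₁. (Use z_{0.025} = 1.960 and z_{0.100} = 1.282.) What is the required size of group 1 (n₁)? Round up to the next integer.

n₁ = (z_{α/2} + z_β)² · (σ₁² + σ₂²/r) / δ²
   = (1.960 + 1.282)² · (16² + 9²/0.5) / 2.7²
   = 10.5106 · (256 + 162) / 7.29
   = 10.5106 · 418 / 7.29
   = 602.66
Round up → n₁ = 603; n₂ = r·n₁ = 0.5 × 603 = 302.

n₁ = 603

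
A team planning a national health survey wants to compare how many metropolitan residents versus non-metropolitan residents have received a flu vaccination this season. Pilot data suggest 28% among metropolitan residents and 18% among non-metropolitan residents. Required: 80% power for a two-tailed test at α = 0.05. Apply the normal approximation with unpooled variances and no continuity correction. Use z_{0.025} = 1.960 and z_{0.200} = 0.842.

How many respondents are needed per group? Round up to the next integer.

n = (z_{α/2} + z_β)² · [p₁(1−p₁) + p₂(1−p₂)] / (p₁ − p₂)²
  = (1.960 + 0.842)² · (0.28·0.72 + 0.18·0.82) / (0.10)²
  = (2.802)² · (0.2016 + 0.1476) / 0.0100
  = 7.8512 · 0.3492 / 0.0100
  = 274.16
Round up → n = 275 per group.

n = 275 per group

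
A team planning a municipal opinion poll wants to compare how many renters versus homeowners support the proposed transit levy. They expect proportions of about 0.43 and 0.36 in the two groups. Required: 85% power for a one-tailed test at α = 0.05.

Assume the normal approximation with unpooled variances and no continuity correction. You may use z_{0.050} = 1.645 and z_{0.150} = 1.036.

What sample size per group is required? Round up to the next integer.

n = 698 per group

n = (z_α + z_β)² · [p₁(1−p₁) + p₂(1−p₂)] / (p₁ − p₂)²
  = (1.645 + 1.036)² · (0.43·0.57 + 0.36·0.64) / (0.07)²
  = (2.681)² · (0.2451 + 0.2304) / 0.0049
  = 7.1878 · 0.4755 / 0.0049
  = 697.51
Round up → n = 698 per group.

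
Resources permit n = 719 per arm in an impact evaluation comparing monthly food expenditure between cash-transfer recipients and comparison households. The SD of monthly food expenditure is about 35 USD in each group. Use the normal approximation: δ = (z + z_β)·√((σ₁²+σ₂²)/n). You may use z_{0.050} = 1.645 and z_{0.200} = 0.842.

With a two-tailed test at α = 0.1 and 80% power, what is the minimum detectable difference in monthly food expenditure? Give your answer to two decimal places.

δ = (z_{α/2} + z_β) · √((σ₁²+σ₂²)/n)
  = (1.645 + 0.842) · √(2450/719)
  = 2.487 · √3.4075
  = 2.487 · 1.8459
  = 4.5909

Minimum detectable difference ≈ 4.59 USD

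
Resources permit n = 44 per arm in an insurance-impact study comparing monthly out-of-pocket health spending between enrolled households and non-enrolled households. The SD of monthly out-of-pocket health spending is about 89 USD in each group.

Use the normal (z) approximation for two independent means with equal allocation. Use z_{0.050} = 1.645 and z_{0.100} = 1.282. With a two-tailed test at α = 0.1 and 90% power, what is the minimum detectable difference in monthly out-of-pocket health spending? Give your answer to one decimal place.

δ = (z_{α/2} + z_β) · √((σ₁²+σ₂²)/n)
  = (1.645 + 1.282) · √(15842/44)
  = 2.927 · √360.0455
  = 2.927 · 18.9749
  = 55.5394

Minimum detectable difference ≈ 55.5 USD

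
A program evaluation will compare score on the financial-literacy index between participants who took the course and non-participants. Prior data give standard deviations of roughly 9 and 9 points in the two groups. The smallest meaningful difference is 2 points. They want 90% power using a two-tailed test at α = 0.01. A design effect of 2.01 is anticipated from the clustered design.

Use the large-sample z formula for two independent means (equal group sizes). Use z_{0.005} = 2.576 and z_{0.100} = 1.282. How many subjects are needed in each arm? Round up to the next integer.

n = (z_{α/2} + z_β)² · (σ₁² + σ₂²) / δ²
  = (2.576 + 1.282)² · (9² + 9² = 162) / 2²
  = 14.8842 · 162 / 4
  = 602.81
Design effect: 2.01 × 602.81 = 1211.65.
Round up → n = 1212 per group.

n = 1212 per group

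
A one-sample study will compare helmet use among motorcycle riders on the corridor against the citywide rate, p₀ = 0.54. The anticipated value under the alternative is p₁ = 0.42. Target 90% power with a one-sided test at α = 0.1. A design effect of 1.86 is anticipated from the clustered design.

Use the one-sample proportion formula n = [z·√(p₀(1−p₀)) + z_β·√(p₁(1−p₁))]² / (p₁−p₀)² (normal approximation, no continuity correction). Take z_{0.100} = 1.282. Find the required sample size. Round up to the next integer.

n = 209

n = [z_α·√(p₀q₀) + z_β·√(p₁q₁)]² / (p₁ − p₀)²
  = [1.282·√(0.54·0.46) + 1.282·√(0.42·0.58)]² / (-0.12)²
  = [1.282·0.4984 + 1.282·0.4936]² / 0.0144
  = [1.2717]² / 0.0144
  = 112.30
Design effect: 1.86 × 112.30 = 208.89.
Round up → n = 209.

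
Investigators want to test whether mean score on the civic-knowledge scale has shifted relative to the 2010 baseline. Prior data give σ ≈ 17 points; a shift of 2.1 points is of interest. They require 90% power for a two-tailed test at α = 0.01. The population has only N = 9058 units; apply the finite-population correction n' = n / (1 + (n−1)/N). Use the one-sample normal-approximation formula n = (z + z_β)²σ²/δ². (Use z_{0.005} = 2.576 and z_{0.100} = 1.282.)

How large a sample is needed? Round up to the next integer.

n = 881

n = (z_{α/2} + z_β)² · σ² / δ²
  = (2.576 + 1.282)² · 17² / 2.1²
  = 14.8842 · 289 / 4.41
  = 975.40
Finite-population correction (N = 9058): 975.40 / (1 + (975.40 − 1)/9058) = 880.67.
Round up → n = 881.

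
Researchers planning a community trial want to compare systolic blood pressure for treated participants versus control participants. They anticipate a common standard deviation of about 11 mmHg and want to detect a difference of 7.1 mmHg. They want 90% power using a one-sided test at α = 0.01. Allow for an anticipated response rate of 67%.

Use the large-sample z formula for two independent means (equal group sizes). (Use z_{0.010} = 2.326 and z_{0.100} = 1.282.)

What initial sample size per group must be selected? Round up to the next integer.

n = (z_α + z_β)² · (σ₁² + σ₂²) / δ²
  = (2.326 + 1.282)² · (2·11² = 242) / 7.1²
  = 13.0177 · 242 / 50.41
  = 62.49
Adjust for 67% response: 62.49 / 0.67 = 93.27.
Round up → n = 94 per group.

n = 94 per group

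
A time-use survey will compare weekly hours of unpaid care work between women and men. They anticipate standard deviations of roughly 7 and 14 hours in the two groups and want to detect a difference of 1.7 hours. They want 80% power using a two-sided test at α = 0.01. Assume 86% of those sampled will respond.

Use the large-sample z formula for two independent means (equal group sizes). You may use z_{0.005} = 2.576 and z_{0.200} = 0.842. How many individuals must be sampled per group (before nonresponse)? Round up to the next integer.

n = (z_{α/2} + z_β)² · (σ₁² + σ₂²) / δ²
  = (2.576 + 0.842)² · (7² + 14² = 245) / 1.7²
  = 11.6827 · 245 / 2.89
  = 990.40
Adjust for 86% response: 990.40 / 0.86 = 1151.63.
Round up → n = 1152 per group.

n = 1152 per group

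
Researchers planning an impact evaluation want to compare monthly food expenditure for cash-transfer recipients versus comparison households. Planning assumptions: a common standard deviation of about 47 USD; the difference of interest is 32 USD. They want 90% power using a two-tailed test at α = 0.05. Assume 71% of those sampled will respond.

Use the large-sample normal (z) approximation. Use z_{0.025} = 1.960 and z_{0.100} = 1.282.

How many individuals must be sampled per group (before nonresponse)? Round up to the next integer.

n = 64 per group

n = (z_{α/2} + z_β)² · (σ₁² + σ₂²) / δ²
  = (1.960 + 1.282)² · (2·47² = 4418) / 32²
  = 10.5106 · 4418 / 1024
  = 45.35
Adjust for 71% response: 45.35 / 0.71 = 63.87.
Round up → n = 64 per group.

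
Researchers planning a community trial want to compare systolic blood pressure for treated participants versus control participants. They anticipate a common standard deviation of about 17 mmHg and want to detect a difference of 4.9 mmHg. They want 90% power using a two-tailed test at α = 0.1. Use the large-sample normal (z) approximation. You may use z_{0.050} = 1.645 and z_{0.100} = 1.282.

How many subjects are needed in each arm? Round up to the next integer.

n = (z_{α/2} + z_β)² · (σ₁² + σ₂²) / δ²
  = (1.645 + 1.282)² · (2·17² = 578) / 4.9²
  = 8.5673 · 578 / 24.01
  = 206.24
Round up → n = 207 per group.

n = 207 per group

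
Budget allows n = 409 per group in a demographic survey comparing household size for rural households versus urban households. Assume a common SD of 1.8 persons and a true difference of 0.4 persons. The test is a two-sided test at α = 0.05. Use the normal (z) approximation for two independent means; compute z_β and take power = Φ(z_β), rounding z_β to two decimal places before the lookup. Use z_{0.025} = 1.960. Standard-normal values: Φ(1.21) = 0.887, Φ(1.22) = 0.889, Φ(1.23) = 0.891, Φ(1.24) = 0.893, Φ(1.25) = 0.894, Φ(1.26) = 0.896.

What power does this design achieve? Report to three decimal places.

Power ≈ 0.889

z_β = δ·√(n/(σ₁²+σ₂²)) − z_{α/2}
    = 0.4 · √(409/6.48) − 1.960
    = 0.4 · 7.94464 − 1.960
    = 3.1779 − 1.960 = 1.2179 → 1.22
Power = Φ(1.22) = 0.889.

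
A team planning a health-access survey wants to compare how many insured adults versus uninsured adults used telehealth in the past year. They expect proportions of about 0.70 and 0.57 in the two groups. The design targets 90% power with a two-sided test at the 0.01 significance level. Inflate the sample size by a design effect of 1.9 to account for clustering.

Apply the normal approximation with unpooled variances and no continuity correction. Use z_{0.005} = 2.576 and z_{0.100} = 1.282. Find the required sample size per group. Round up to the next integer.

n = (z_{α/2} + z_β)² · [p₁(1−p₁) + p₂(1−p₂)] / (p₁ − p₂)²
  = (2.576 + 1.282)² · (0.70·0.30 + 0.57·0.43) / (0.13)²
  = (3.858)² · (0.2100 + 0.2451) / 0.0169
  = 14.8842 · 0.4551 / 0.0169
  = 400.82
Design effect: 1.9 × 400.82 = 761.55.
Round up → n = 762 per group.

n = 762 per group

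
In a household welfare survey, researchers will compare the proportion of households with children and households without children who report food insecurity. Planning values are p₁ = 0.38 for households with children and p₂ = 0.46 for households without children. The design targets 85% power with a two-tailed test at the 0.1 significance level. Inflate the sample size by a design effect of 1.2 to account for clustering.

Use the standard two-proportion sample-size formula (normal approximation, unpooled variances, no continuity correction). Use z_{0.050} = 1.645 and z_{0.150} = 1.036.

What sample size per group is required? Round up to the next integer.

n = (z_{α/2} + z_β)² · [p₁(1−p₁) + p₂(1−p₂)] / (p₁ − p₂)²
  = (1.645 + 1.036)² · (0.38·0.62 + 0.46·0.54) / (-0.08)²
  = (2.681)² · (0.2356 + 0.2484) / 0.0064
  = 7.1878 · 0.4840 / 0.0064
  = 543.57
Design effect: 1.2 × 543.57 = 652.29.
Round up → n = 653 per group.

n = 653 per group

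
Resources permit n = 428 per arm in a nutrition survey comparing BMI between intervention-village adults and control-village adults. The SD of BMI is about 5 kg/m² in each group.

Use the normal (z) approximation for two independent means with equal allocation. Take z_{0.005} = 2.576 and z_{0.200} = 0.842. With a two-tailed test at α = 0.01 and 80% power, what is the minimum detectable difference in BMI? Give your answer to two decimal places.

Minimum detectable difference ≈ 1.17 kg/m²

δ = (z_{α/2} + z_β) · √((σ₁²+σ₂²)/n)
  = (2.576 + 0.842) · √(50/428)
  = 3.418 · √0.11682
  = 3.418 · 0.3418
  = 1.1682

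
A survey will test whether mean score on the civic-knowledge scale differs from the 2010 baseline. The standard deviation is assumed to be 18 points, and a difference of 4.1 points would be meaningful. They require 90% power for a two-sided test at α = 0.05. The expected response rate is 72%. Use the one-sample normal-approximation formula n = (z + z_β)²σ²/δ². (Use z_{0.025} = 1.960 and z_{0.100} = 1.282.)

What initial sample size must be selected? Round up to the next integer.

n = 282

n = (z_{α/2} + z_β)² · σ² / δ²
  = (1.960 + 1.282)² · 18² / 4.1²
  = 10.5106 · 324 / 16.81
  = 202.58
Adjust for 72% response: 202.58 / 0.72 = 281.37.
Round up → n = 282.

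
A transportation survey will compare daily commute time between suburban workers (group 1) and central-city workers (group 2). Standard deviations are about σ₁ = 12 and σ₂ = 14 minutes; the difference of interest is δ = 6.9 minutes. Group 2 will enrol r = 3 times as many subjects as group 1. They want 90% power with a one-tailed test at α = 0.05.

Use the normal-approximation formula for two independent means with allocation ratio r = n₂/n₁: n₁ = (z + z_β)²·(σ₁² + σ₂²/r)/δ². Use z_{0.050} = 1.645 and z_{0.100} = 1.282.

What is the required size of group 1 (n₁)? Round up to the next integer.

n₁ = (z_α + z_β)² · (σ₁² + σ₂²/r) / δ²
   = (1.645 + 1.282)² · (12² + 14²/3) / 6.9²
   = 8.5673 · (144 + 65.3333) / 47.61
   = 8.5673 · 209.3333 / 47.61
   = 37.67
Round up → n₁ = 38; n₂ = r·n₁ = 3 × 38 = 114.

n₁ = 38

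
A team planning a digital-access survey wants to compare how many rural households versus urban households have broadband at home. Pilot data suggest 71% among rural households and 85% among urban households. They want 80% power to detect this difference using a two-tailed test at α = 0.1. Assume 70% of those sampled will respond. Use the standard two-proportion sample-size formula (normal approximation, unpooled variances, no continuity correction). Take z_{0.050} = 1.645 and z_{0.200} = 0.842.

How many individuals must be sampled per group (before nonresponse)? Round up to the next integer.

n = 151 per group

n = (z_{α/2} + z_β)² · [p₁(1−p₁) + p₂(1−p₂)] / (p₁ − p₂)²
  = (1.645 + 0.842)² · (0.71·0.29 + 0.85·0.15) / (-0.14)²
  = (2.487)² · (0.2059 + 0.1275) / 0.0196
  = 6.1852 · 0.3334 / 0.0196
  = 105.21
Adjust for 70% response: 105.21 / 0.70 = 150.30.
Round up → n = 151 per group.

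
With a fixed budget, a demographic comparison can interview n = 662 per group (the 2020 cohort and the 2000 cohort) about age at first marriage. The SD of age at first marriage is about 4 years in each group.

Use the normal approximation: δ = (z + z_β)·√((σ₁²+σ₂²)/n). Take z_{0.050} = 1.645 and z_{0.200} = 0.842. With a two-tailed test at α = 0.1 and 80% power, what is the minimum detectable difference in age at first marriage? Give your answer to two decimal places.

δ = (z_{α/2} + z_β) · √((σ₁²+σ₂²)/n)
  = (1.645 + 0.842) · √(32/662)
  = 2.487 · √0.04834
  = 2.487 · 0.2199
  = 0.5468

Minimum detectable difference ≈ 0.55 years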